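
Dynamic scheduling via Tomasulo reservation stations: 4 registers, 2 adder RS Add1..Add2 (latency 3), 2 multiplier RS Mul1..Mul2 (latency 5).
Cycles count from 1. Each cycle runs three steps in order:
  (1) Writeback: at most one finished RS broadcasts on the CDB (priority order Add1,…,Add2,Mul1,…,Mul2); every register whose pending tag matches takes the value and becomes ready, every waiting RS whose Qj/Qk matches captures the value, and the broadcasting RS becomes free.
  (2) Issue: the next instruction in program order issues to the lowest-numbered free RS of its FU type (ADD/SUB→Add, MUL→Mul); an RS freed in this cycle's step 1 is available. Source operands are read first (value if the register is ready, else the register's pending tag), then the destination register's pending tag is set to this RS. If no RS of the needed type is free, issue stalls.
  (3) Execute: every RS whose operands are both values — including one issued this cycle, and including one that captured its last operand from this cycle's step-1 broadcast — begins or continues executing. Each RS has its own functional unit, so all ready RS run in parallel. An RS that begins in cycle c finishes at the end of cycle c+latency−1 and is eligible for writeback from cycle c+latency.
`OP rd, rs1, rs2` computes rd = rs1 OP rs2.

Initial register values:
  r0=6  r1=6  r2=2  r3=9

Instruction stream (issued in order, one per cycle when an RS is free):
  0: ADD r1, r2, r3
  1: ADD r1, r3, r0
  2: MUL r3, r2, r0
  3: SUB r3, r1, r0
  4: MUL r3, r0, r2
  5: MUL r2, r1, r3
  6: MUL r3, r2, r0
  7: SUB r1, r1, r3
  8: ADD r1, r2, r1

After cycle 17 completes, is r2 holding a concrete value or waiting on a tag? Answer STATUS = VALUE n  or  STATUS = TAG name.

c1: issue ADD r1<-Add1 | r0:6,r1:Add1,r2:2,r3:9
c2: issue ADD r1<-Add2 | r0:6,r1:Add2,r2:2,r3:9
c3: issue MUL r3<-Mul1 | r0:6,r1:Add2,r2:2,r3:Mul1
c4: CDB Add1=11; issue SUB r3<-Add1 | r0:6,r1:Add2,r2:2,r3:Add1
c5: CDB Add2=15; issue MUL r3<-Mul2 | r0:6,r1:15,r2:2,r3:Mul2
c6: stall | r0:6,r1:15,r2:2,r3:Mul2
c7: stall | r0:6,r1:15,r2:2,r3:Mul2
c8: CDB Add1=9; stall | r0:6,r1:15,r2:2,r3:Mul2
c9: CDB Mul1=12; issue MUL r2<-Mul1 | r0:6,r1:15,r2:Mul1,r3:Mul2
c10: CDB Mul2=12; issue MUL r3<-Mul2 | r0:6,r1:15,r2:Mul1,r3:Mul2
c11: issue SUB r1<-Add1 | r0:6,r1:Add1,r2:Mul1,r3:Mul2
c12: issue ADD r1<-Add2 | r0:6,r1:Add2,r2:Mul1,r3:Mul2
c13: - | r0:6,r1:Add2,r2:Mul1,r3:Mul2
c14: - | r0:6,r1:Add2,r2:Mul1,r3:Mul2
c15: CDB Mul1=180 | r0:6,r1:Add2,r2:180,r3:Mul2
c16: - | r0:6,r1:Add2,r2:180,r3:Mul2
c17: - | r0:6,r1:Add2,r2:180,r3:Mul2

STATUS = VALUE 180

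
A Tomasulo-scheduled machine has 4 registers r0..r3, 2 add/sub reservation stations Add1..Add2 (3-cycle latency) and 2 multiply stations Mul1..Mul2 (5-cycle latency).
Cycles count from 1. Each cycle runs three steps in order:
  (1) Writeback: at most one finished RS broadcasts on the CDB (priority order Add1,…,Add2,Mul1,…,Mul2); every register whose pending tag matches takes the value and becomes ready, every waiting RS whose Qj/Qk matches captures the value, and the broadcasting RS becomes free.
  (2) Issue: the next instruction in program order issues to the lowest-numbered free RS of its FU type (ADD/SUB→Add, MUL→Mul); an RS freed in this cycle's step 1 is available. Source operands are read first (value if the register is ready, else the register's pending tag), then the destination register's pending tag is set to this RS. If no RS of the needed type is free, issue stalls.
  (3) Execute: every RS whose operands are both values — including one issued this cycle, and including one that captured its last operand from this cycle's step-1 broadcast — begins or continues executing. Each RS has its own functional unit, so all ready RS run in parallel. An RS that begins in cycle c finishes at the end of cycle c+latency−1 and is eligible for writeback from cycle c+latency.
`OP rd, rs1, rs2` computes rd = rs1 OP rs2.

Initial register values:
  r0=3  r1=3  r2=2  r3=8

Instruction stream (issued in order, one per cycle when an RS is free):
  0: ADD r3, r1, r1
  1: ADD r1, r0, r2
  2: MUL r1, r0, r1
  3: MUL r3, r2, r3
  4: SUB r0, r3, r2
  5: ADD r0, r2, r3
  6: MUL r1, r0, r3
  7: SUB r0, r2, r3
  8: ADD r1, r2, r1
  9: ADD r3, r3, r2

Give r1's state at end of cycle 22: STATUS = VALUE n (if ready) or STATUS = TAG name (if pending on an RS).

cycle 1: issue ADD r3<-Add1 // r0:3,r1:3,r2:2,r3:Add1
cycle 2: issue ADD r1<-Add2 // r0:3,r1:Add2,r2:2,r3:Add1
cycle 3: issue MUL r1<-Mul1 // r0:3,r1:Mul1,r2:2,r3:Add1
cycle 4: CDB Add1=6; issue MUL r3<-Mul2 // r0:3,r1:Mul1,r2:2,r3:Mul2
cycle 5: CDB Add2=5; issue SUB r0<-Add1 // r0:Add1,r1:Mul1,r2:2,r3:Mul2
cycle 6: issue ADD r0<-Add2 // r0:Add2,r1:Mul1,r2:2,r3:Mul2
cycle 7: stall // r0:Add2,r1:Mul1,r2:2,r3:Mul2
cycle 8: stall // r0:Add2,r1:Mul1,r2:2,r3:Mul2
cycle 9: CDB Mul2=12; issue MUL r1<-Mul2 // r0:Add2,r1:Mul2,r2:2,r3:12
cycle 10: CDB Mul1=15; stall // r0:Add2,r1:Mul2,r2:2,r3:12
cycle 11: stall // r0:Add2,r1:Mul2,r2:2,r3:12
cycle 12: CDB Add1=10; issue SUB r0<-Add1 // r0:Add1,r1:Mul2,r2:2,r3:12
cycle 13: CDB Add2=14; issue ADD r1<-Add2 // r0:Add1,r1:Add2,r2:2,r3:12
cycle 14: stall // r0:Add1,r1:Add2,r2:2,r3:12
cycle 15: CDB Add1=-10; issue ADD r3<-Add1 // r0:-10,r1:Add2,r2:2,r3:Add1
cycle 16: - // r0:-10,r1:Add2,r2:2,r3:Add1
cycle 17: - // r0:-10,r1:Add2,r2:2,r3:Add1
cycle 18: CDB Add1=14 // r0:-10,r1:Add2,r2:2,r3:14
cycle 19: CDB Mul2=168 // r0:-10,r1:Add2,r2:2,r3:14
cycle 20: - // r0:-10,r1:Add2,r2:2,r3:14
cycle 21: - // r0:-10,r1:Add2,r2:2,r3:14
cycle 22: CDB Add2=170 // r0:-10,r1:170,r2:2,r3:14

STATUS = VALUE 170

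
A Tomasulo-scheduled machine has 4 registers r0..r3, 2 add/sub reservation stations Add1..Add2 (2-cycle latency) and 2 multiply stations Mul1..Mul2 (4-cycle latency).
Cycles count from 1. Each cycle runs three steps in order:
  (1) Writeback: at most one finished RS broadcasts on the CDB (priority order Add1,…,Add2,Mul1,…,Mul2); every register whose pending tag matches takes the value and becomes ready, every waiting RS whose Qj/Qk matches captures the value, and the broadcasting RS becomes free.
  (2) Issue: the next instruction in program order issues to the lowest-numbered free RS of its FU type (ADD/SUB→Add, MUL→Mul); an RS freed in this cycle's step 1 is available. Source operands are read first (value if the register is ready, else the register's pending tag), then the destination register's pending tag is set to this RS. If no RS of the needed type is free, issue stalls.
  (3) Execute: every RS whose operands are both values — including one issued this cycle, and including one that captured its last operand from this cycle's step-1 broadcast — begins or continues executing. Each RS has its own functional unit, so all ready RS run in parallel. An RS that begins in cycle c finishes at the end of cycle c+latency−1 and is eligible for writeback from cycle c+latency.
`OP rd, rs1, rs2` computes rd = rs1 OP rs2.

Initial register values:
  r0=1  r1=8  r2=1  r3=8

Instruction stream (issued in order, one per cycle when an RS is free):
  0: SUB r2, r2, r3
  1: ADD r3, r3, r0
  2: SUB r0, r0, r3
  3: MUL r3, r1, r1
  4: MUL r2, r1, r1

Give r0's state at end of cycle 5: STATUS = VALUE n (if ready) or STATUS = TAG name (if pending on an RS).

  c1: issue SUB r2<-Add1  regs: r0:1,r1:8,r2:Add1,r3:8
  c2: issue ADD r3<-Add2  regs: r0:1,r1:8,r2:Add1,r3:Add2
  c3: CDB Add1=-7; issue SUB r0<-Add1  regs: r0:Add1,r1:8,r2:-7,r3:Add2
  c4: CDB Add2=9; issue MUL r3<-Mul1  regs: r0:Add1,r1:8,r2:-7,r3:Mul1
  c5: issue MUL r2<-Mul2  regs: r0:Add1,r1:8,r2:Mul2,r3:Mul1

STATUS = TAG Add1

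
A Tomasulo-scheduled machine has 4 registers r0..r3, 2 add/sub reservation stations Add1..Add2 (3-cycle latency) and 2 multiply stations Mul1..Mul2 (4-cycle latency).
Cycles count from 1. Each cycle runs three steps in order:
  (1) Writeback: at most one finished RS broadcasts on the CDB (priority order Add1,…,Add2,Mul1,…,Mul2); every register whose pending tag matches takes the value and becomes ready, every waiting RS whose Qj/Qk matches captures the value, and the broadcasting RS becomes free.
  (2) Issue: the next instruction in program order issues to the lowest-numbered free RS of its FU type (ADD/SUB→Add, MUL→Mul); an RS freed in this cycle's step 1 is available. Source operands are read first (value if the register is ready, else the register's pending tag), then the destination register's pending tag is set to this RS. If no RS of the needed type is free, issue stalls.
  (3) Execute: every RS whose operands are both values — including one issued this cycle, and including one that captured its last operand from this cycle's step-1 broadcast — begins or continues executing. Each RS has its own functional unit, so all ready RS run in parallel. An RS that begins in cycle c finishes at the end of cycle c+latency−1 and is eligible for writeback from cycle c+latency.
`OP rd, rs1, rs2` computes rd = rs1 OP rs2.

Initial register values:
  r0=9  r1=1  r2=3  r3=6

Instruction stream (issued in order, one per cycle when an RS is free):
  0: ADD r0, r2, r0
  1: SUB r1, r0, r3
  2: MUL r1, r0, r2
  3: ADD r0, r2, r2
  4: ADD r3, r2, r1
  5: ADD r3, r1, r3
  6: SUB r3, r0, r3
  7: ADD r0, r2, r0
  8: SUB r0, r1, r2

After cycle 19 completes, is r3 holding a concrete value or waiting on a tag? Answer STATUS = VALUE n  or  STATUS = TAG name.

c1: issue ADD r0<-Add1 | r0:Add1,r1:1,r2:3,r3:6
c2: issue SUB r1<-Add2 | r0:Add1,r1:Add2,r2:3,r3:6
c3: issue MUL r1<-Mul1 | r0:Add1,r1:Mul1,r2:3,r3:6
c4: CDB Add1=12; issue ADD r0<-Add1 | r0:Add1,r1:Mul1,r2:3,r3:6
c5: stall | r0:Add1,r1:Mul1,r2:3,r3:6
c6: stall | r0:Add1,r1:Mul1,r2:3,r3:6
c7: CDB Add1=6; issue ADD r3<-Add1 | r0:6,r1:Mul1,r2:3,r3:Add1
c8: CDB Add2=6; issue ADD r3<-Add2 | r0:6,r1:Mul1,r2:3,r3:Add2
c9: CDB Mul1=36; stall | r0:6,r1:36,r2:3,r3:Add2
c10: stall | r0:6,r1:36,r2:3,r3:Add2
c11: stall | r0:6,r1:36,r2:3,r3:Add2
c12: CDB Add1=39; issue SUB r3<-Add1 | r0:6,r1:36,r2:3,r3:Add1
c13: stall | r0:6,r1:36,r2:3,r3:Add1
c14: stall | r0:6,r1:36,r2:3,r3:Add1
c15: CDB Add2=75; issue ADD r0<-Add2 | r0:Add2,r1:36,r2:3,r3:Add1
c16: stall | r0:Add2,r1:36,r2:3,r3:Add1
c17: stall | r0:Add2,r1:36,r2:3,r3:Add1
c18: CDB Add1=-69; issue SUB r0<-Add1 | r0:Add1,r1:36,r2:3,r3:-69
c19: CDB Add2=9 | r0:Add1,r1:36,r2:3,r3:-69

STATUS = VALUE -69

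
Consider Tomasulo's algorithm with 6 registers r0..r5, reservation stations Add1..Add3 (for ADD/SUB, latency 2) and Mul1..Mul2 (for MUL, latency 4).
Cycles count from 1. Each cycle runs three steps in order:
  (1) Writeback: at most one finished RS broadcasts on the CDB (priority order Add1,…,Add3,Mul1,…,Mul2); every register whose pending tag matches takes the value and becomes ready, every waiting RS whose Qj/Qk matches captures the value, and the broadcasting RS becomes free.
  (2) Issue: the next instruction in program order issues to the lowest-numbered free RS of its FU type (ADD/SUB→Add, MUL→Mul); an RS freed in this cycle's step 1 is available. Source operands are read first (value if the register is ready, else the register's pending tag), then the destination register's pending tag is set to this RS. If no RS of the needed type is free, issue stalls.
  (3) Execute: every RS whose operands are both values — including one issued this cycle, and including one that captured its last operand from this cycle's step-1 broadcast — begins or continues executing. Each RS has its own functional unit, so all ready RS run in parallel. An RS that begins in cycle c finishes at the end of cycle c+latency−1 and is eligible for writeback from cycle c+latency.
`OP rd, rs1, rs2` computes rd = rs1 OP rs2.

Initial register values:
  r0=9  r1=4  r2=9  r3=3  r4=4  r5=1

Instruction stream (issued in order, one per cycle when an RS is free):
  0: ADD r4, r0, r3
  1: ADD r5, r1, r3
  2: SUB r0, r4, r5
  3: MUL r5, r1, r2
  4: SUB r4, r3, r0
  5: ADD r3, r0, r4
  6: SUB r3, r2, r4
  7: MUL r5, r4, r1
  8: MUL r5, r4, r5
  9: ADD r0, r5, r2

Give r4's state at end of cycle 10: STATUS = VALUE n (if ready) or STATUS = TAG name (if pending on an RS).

cycle 1: issue ADD r4<-Add1 // r0:9,r1:4,r2:9,r3:3,r4:Add1,r5:1
cycle 2: issue ADD r5<-Add2 // r0:9,r1:4,r2:9,r3:3,r4:Add1,r5:Add2
cycle 3: CDB Add1=12; issue SUB r0<-Add1 // r0:Add1,r1:4,r2:9,r3:3,r4:12,r5:Add2
cycle 4: CDB Add2=7; issue MUL r5<-Mul1 // r0:Add1,r1:4,r2:9,r3:3,r4:12,r5:Mul1
cycle 5: issue SUB r4<-Add2 // r0:Add1,r1:4,r2:9,r3:3,r4:Add2,r5:Mul1
cycle 6: CDB Add1=5; issue ADD r3<-Add1 // r0:5,r1:4,r2:9,r3:Add1,r4:Add2,r5:Mul1
cycle 7: issue SUB r3<-Add3 // r0:5,r1:4,r2:9,r3:Add3,r4:Add2,r5:Mul1
cycle 8: CDB Add2=-2; issue MUL r5<-Mul2 // r0:5,r1:4,r2:9,r3:Add3,r4:-2,r5:Mul2
cycle 9: CDB Mul1=36; issue MUL r5<-Mul1 // r0:5,r1:4,r2:9,r3:Add3,r4:-2,r5:Mul1
cycle 10: CDB Add1=3; issue ADD r0<-Add1 // r0:Add1,r1:4,r2:9,r3:Add3,r4:-2,r5:Mul1

STATUS = VALUE -2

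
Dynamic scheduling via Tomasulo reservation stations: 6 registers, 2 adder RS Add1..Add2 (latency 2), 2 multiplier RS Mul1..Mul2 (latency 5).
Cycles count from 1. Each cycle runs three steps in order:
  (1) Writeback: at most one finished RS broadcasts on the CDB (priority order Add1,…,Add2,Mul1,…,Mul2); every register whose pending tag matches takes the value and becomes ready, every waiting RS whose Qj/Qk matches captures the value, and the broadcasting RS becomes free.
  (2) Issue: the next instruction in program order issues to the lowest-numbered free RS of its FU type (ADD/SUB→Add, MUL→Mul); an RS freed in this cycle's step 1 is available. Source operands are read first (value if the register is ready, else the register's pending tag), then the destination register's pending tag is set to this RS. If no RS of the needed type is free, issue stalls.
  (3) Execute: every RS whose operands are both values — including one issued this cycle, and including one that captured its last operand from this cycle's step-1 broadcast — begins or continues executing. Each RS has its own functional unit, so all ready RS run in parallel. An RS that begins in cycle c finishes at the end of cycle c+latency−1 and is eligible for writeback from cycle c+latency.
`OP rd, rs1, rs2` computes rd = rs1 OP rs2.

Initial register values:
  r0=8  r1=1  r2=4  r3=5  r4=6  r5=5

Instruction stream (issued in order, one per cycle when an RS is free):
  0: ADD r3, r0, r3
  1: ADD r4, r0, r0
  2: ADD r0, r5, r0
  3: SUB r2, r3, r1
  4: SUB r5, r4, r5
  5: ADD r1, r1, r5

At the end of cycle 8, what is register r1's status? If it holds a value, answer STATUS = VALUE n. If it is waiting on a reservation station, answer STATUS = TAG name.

  c1: issue ADD r3<-Add1  regs: r0:8,r1:1,r2:4,r3:Add1,r4:6,r5:5
  c2: issue ADD r4<-Add2  regs: r0:8,r1:1,r2:4,r3:Add1,r4:Add2,r5:5
  c3: CDB Add1=13; issue ADD r0<-Add1  regs: r0:Add1,r1:1,r2:4,r3:13,r4:Add2,r5:5
  c4: CDB Add2=16; issue SUB r2<-Add2  regs: r0:Add1,r1:1,r2:Add2,r3:13,r4:16,r5:5
  c5: CDB Add1=13; issue SUB r5<-Add1  regs: r0:13,r1:1,r2:Add2,r3:13,r4:16,r5:Add1
  c6: CDB Add2=12; issue ADD r1<-Add2  regs: r0:13,r1:Add2,r2:12,r3:13,r4:16,r5:Add1
  c7: CDB Add1=11  regs: r0:13,r1:Add2,r2:12,r3:13,r4:16,r5:11
  c8: -  regs: r0:13,r1:Add2,r2:12,r3:13,r4:16,r5:11

STATUS = TAG Add2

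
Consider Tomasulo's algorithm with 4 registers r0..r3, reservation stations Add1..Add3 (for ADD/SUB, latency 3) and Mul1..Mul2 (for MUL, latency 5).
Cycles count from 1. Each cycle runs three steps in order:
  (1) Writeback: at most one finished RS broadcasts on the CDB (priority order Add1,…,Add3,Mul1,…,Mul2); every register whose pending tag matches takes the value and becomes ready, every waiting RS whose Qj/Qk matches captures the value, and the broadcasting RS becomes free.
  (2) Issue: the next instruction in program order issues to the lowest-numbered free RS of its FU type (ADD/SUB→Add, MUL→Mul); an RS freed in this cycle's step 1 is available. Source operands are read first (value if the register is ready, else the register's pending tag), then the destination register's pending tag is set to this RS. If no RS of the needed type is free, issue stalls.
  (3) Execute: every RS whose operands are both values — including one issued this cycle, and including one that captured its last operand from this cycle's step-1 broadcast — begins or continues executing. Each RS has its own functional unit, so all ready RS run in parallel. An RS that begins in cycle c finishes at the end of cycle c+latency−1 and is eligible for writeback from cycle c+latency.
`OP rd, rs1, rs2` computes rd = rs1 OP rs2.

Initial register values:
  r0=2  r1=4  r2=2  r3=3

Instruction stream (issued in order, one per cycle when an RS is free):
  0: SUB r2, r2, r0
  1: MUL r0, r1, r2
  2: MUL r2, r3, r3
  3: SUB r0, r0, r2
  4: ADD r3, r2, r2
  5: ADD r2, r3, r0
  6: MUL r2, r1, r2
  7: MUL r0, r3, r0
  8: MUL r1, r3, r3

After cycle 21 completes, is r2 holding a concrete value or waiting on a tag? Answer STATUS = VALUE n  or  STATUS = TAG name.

STATUS = VALUE 36

cycle 1: issue SUB r2<-Add1 // r0:2,r1:4,r2:Add1,r3:3
cycle 2: issue MUL r0<-Mul1 // r0:Mul1,r1:4,r2:Add1,r3:3
cycle 3: issue MUL r2<-Mul2 // r0:Mul1,r1:4,r2:Mul2,r3:3
cycle 4: CDB Add1=0; issue SUB r0<-Add1 // r0:Add1,r1:4,r2:Mul2,r3:3
cycle 5: issue ADD r3<-Add2 // r0:Add1,r1:4,r2:Mul2,r3:Add2
cycle 6: issue ADD r2<-Add3 // r0:Add1,r1:4,r2:Add3,r3:Add2
cycle 7: stall // r0:Add1,r1:4,r2:Add3,r3:Add2
cycle 8: CDB Mul2=9; issue MUL r2<-Mul2 // r0:Add1,r1:4,r2:Mul2,r3:Add2
cycle 9: CDB Mul1=0; issue MUL r0<-Mul1 // r0:Mul1,r1:4,r2:Mul2,r3:Add2
cycle 10: stall // r0:Mul1,r1:4,r2:Mul2,r3:Add2
cycle 11: CDB Add2=18; stall // r0:Mul1,r1:4,r2:Mul2,r3:18
cycle 12: CDB Add1=-9; stall // r0:Mul1,r1:4,r2:Mul2,r3:18
cycle 13: stall // r0:Mul1,r1:4,r2:Mul2,r3:18
cycle 14: stall // r0:Mul1,r1:4,r2:Mul2,r3:18
cycle 15: CDB Add3=9; stall // r0:Mul1,r1:4,r2:Mul2,r3:18
cycle 16: stall // r0:Mul1,r1:4,r2:Mul2,r3:18
cycle 17: CDB Mul1=-162; issue MUL r1<-Mul1 // r0:-162,r1:Mul1,r2:Mul2,r3:18
cycle 18: - // r0:-162,r1:Mul1,r2:Mul2,r3:18
cycle 19: - // r0:-162,r1:Mul1,r2:Mul2,r3:18
cycle 20: CDB Mul2=36 // r0:-162,r1:Mul1,r2:36,r3:18
cycle 21: - // r0:-162,r1:Mul1,r2:36,r3:18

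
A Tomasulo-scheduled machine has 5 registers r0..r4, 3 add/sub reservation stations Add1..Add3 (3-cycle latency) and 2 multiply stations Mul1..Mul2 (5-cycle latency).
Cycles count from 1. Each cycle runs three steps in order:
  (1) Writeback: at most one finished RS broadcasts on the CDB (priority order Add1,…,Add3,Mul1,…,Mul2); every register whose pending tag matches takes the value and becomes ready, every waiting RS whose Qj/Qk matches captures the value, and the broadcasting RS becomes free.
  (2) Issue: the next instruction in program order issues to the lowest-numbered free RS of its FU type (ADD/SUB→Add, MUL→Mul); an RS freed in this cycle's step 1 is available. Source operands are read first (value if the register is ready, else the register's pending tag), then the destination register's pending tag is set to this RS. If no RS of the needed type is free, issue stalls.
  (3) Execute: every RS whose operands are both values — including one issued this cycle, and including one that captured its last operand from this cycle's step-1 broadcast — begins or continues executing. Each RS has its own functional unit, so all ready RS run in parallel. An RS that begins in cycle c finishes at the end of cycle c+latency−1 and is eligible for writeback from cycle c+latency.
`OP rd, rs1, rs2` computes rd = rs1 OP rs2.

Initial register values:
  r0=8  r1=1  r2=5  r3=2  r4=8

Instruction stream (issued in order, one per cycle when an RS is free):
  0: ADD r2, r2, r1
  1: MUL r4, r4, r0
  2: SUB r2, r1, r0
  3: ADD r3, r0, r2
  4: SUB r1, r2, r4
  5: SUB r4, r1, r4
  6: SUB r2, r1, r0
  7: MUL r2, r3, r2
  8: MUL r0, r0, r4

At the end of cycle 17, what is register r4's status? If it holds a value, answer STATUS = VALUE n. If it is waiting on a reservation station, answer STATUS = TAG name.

STATUS = VALUE -135

c1: issue ADD r2<-Add1 | r0:8,r1:1,r2:Add1,r3:2,r4:8
c2: issue MUL r4<-Mul1 | r0:8,r1:1,r2:Add1,r3:2,r4:Mul1
c3: issue SUB r2<-Add2 | r0:8,r1:1,r2:Add2,r3:2,r4:Mul1
c4: CDB Add1=6; issue ADD r3<-Add1 | r0:8,r1:1,r2:Add2,r3:Add1,r4:Mul1
c5: issue SUB r1<-Add3 | r0:8,r1:Add3,r2:Add2,r3:Add1,r4:Mul1
c6: CDB Add2=-7; issue SUB r4<-Add2 | r0:8,r1:Add3,r2:-7,r3:Add1,r4:Add2
c7: CDB Mul1=64; stall | r0:8,r1:Add3,r2:-7,r3:Add1,r4:Add2
c8: stall | r0:8,r1:Add3,r2:-7,r3:Add1,r4:Add2
c9: CDB Add1=1; issue SUB r2<-Add1 | r0:8,r1:Add3,r2:Add1,r3:1,r4:Add2
c10: CDB Add3=-71; issue MUL r2<-Mul1 | r0:8,r1:-71,r2:Mul1,r3:1,r4:Add2
c11: issue MUL r0<-Mul2 | r0:Mul2,r1:-71,r2:Mul1,r3:1,r4:Add2
c12: - | r0:Mul2,r1:-71,r2:Mul1,r3:1,r4:Add2
c13: CDB Add1=-79 | r0:Mul2,r1:-71,r2:Mul1,r3:1,r4:Add2
c14: CDB Add2=-135 | r0:Mul2,r1:-71,r2:Mul1,r3:1,r4:-135
c15: - | r0:Mul2,r1:-71,r2:Mul1,r3:1,r4:-135
c16: - | r0:Mul2,r1:-71,r2:Mul1,r3:1,r4:-135
c17: - | r0:Mul2,r1:-71,r2:Mul1,r3:1,r4:-135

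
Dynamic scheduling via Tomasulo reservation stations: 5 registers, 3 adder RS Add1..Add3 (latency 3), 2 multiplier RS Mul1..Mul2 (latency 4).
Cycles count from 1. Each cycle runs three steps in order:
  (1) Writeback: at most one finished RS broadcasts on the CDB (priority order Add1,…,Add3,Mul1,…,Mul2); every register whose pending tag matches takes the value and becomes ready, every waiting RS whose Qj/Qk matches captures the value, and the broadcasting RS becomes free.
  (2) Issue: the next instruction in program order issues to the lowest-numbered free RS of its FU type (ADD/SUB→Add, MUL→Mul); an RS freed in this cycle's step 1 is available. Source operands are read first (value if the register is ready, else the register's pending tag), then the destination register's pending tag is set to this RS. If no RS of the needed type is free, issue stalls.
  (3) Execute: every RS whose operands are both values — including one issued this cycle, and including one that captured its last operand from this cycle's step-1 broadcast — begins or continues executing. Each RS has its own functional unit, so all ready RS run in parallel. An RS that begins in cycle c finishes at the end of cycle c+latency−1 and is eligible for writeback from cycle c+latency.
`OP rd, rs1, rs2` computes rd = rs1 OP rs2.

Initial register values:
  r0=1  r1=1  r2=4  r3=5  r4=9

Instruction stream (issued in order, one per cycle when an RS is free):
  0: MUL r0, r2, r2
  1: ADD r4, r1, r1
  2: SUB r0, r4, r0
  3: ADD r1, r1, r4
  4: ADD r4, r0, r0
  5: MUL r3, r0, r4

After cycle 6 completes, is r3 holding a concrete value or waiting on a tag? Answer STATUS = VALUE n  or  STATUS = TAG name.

STATUS = TAG Mul1

c1: issue MUL r0<-Mul1 | r0:Mul1,r1:1,r2:4,r3:5,r4:9
c2: issue ADD r4<-Add1 | r0:Mul1,r1:1,r2:4,r3:5,r4:Add1
c3: issue SUB r0<-Add2 | r0:Add2,r1:1,r2:4,r3:5,r4:Add1
c4: issue ADD r1<-Add3 | r0:Add2,r1:Add3,r2:4,r3:5,r4:Add1
c5: CDB Add1=2; issue ADD r4<-Add1 | r0:Add2,r1:Add3,r2:4,r3:5,r4:Add1
c6: CDB Mul1=16; issue MUL r3<-Mul1 | r0:Add2,r1:Add3,r2:4,r3:Mul1,r4:Add1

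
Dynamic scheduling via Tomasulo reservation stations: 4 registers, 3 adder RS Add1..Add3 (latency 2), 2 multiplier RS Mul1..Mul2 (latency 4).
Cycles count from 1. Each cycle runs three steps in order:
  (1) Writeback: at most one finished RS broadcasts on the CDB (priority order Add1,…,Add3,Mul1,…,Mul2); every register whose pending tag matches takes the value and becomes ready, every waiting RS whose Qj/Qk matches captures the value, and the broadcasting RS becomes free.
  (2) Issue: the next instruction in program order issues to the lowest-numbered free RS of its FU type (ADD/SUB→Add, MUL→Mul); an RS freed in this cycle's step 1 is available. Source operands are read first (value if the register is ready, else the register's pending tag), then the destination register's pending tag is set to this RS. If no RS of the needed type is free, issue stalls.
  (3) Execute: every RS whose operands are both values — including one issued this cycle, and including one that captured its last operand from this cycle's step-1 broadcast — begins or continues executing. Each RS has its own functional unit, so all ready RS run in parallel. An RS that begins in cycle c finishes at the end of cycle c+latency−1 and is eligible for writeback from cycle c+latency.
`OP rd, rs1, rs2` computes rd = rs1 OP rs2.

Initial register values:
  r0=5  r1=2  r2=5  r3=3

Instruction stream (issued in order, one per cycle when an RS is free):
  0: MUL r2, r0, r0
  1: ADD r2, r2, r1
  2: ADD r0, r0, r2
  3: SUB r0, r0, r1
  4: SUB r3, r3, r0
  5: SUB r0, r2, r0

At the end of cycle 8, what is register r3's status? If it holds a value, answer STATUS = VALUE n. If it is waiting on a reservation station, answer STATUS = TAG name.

STATUS = TAG Add1

cycle 1: issue MUL r2<-Mul1 // r0:5,r1:2,r2:Mul1,r3:3
cycle 2: issue ADD r2<-Add1 // r0:5,r1:2,r2:Add1,r3:3
cycle 3: issue ADD r0<-Add2 // r0:Add2,r1:2,r2:Add1,r3:3
cycle 4: issue SUB r0<-Add3 // r0:Add3,r1:2,r2:Add1,r3:3
cycle 5: CDB Mul1=25; stall // r0:Add3,r1:2,r2:Add1,r3:3
cycle 6: stall // r0:Add3,r1:2,r2:Add1,r3:3
cycle 7: CDB Add1=27; issue SUB r3<-Add1 // r0:Add3,r1:2,r2:27,r3:Add1
cycle 8: stall // r0:Add3,r1:2,r2:27,r3:Add1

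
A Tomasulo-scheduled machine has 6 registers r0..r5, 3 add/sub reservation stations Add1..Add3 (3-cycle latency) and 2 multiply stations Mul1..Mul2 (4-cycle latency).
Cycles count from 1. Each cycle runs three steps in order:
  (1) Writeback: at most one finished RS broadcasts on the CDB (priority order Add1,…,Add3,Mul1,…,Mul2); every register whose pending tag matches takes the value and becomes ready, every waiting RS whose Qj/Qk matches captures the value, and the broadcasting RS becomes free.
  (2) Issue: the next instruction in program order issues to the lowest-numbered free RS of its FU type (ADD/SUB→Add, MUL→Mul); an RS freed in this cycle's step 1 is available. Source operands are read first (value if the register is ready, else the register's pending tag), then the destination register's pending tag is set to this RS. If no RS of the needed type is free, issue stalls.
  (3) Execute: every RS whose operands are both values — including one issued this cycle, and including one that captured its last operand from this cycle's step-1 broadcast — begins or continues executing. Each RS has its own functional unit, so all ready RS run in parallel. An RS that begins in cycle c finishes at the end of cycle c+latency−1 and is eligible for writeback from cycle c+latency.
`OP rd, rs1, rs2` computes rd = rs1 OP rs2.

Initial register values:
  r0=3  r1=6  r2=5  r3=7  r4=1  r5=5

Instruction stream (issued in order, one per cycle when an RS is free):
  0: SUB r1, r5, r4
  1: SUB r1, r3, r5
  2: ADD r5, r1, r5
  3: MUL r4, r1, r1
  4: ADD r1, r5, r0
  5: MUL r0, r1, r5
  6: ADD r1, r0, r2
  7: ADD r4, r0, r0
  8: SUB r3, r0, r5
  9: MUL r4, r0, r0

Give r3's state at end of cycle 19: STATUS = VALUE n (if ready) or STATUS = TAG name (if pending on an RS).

STATUS = VALUE 63

  c1: issue SUB r1<-Add1  regs: r0:3,r1:Add1,r2:5,r3:7,r4:1,r5:5
  c2: issue SUB r1<-Add2  regs: r0:3,r1:Add2,r2:5,r3:7,r4:1,r5:5
  c3: issue ADD r5<-Add3  regs: r0:3,r1:Add2,r2:5,r3:7,r4:1,r5:Add3
  c4: CDB Add1=4; issue MUL r4<-Mul1  regs: r0:3,r1:Add2,r2:5,r3:7,r4:Mul1,r5:Add3
  c5: CDB Add2=2; issue ADD r1<-Add1  regs: r0:3,r1:Add1,r2:5,r3:7,r4:Mul1,r5:Add3
  c6: issue MUL r0<-Mul2  regs: r0:Mul2,r1:Add1,r2:5,r3:7,r4:Mul1,r5:Add3
  c7: issue ADD r1<-Add2  regs: r0:Mul2,r1:Add2,r2:5,r3:7,r4:Mul1,r5:Add3
  c8: CDB Add3=7; issue ADD r4<-Add3  regs: r0:Mul2,r1:Add2,r2:5,r3:7,r4:Add3,r5:7
  c9: CDB Mul1=4; stall  regs: r0:Mul2,r1:Add2,r2:5,r3:7,r4:Add3,r5:7
  c10: stall  regs: r0:Mul2,r1:Add2,r2:5,r3:7,r4:Add3,r5:7
  c11: CDB Add1=10; issue SUB r3<-Add1  regs: r0:Mul2,r1:Add2,r2:5,r3:Add1,r4:Add3,r5:7
  c12: issue MUL r4<-Mul1  regs: r0:Mul2,r1:Add2,r2:5,r3:Add1,r4:Mul1,r5:7
  c13: -  regs: r0:Mul2,r1:Add2,r2:5,r3:Add1,r4:Mul1,r5:7
  c14: -  regs: r0:Mul2,r1:Add2,r2:5,r3:Add1,r4:Mul1,r5:7
  c15: CDB Mul2=70  regs: r0:70,r1:Add2,r2:5,r3:Add1,r4:Mul1,r5:7
  c16: -  regs: r0:70,r1:Add2,r2:5,r3:Add1,r4:Mul1,r5:7
  c17: -  regs: r0:70,r1:Add2,r2:5,r3:Add1,r4:Mul1,r5:7
  c18: CDB Add1=63  regs: r0:70,r1:Add2,r2:5,r3:63,r4:Mul1,r5:7
  c19: CDB Add2=75  regs: r0:70,r1:75,r2:5,r3:63,r4:Mul1,r5:7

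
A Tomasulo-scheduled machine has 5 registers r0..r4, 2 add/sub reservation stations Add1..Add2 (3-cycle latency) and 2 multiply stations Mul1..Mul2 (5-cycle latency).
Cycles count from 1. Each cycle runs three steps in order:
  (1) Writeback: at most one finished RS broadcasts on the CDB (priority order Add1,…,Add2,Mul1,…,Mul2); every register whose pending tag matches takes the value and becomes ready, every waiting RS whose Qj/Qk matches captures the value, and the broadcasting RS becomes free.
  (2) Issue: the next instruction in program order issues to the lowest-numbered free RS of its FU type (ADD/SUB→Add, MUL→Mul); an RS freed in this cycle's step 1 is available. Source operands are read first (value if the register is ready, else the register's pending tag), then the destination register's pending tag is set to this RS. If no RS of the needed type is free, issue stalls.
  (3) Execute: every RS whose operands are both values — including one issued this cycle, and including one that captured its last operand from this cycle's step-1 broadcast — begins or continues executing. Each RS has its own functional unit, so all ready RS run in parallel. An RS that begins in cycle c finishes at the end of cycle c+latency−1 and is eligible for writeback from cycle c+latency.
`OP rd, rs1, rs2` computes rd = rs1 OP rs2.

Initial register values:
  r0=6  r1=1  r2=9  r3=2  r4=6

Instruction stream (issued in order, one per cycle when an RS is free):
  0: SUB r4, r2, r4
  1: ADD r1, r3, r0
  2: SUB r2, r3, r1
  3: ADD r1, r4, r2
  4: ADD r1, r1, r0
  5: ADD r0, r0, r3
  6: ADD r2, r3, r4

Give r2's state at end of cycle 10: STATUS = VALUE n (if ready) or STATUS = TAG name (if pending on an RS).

c1: issue SUB r4<-Add1 | r0:6,r1:1,r2:9,r3:2,r4:Add1
c2: issue ADD r1<-Add2 | r0:6,r1:Add2,r2:9,r3:2,r4:Add1
c3: stall | r0:6,r1:Add2,r2:9,r3:2,r4:Add1
c4: CDB Add1=3; issue SUB r2<-Add1 | r0:6,r1:Add2,r2:Add1,r3:2,r4:3
c5: CDB Add2=8; issue ADD r1<-Add2 | r0:6,r1:Add2,r2:Add1,r3:2,r4:3
c6: stall | r0:6,r1:Add2,r2:Add1,r3:2,r4:3
c7: stall | r0:6,r1:Add2,r2:Add1,r3:2,r4:3
c8: CDB Add1=-6; issue ADD r1<-Add1 | r0:6,r1:Add1,r2:-6,r3:2,r4:3
c9: stall | r0:6,r1:Add1,r2:-6,r3:2,r4:3
c10: stall | r0:6,r1:Add1,r2:-6,r3:2,r4:3

STATUS = VALUE -6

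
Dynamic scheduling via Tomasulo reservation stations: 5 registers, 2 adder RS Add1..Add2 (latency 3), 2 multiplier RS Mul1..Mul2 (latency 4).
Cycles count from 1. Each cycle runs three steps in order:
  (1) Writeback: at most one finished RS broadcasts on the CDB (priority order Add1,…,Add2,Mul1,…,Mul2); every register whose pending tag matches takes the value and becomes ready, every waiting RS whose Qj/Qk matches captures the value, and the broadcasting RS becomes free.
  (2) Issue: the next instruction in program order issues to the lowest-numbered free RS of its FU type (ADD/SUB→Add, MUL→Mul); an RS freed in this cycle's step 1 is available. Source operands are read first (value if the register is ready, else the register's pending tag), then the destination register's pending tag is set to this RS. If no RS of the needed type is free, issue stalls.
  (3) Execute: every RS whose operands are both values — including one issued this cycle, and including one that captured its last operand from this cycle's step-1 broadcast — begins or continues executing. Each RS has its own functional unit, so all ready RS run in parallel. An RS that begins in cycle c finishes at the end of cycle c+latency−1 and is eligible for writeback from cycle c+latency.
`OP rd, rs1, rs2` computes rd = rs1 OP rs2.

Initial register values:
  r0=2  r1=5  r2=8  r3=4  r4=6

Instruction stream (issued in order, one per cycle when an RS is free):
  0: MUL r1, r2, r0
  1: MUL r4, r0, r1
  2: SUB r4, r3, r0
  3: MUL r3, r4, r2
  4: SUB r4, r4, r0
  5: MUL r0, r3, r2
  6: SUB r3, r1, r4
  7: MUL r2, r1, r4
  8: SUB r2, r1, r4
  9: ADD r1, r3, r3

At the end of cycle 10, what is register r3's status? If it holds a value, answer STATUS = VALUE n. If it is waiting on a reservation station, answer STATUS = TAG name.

  c1: issue MUL r1<-Mul1  regs: r0:2,r1:Mul1,r2:8,r3:4,r4:6
  c2: issue MUL r4<-Mul2  regs: r0:2,r1:Mul1,r2:8,r3:4,r4:Mul2
  c3: issue SUB r4<-Add1  regs: r0:2,r1:Mul1,r2:8,r3:4,r4:Add1
  c4: stall  regs: r0:2,r1:Mul1,r2:8,r3:4,r4:Add1
  c5: CDB Mul1=16; issue MUL r3<-Mul1  regs: r0:2,r1:16,r2:8,r3:Mul1,r4:Add1
  c6: CDB Add1=2; issue SUB r4<-Add1  regs: r0:2,r1:16,r2:8,r3:Mul1,r4:Add1
  c7: stall  regs: r0:2,r1:16,r2:8,r3:Mul1,r4:Add1
  c8: stall  regs: r0:2,r1:16,r2:8,r3:Mul1,r4:Add1
  c9: CDB Add1=0; stall  regs: r0:2,r1:16,r2:8,r3:Mul1,r4:0
  c10: CDB Mul1=16; issue MUL r0<-Mul1  regs: r0:Mul1,r1:16,r2:8,r3:16,r4:0

STATUS = VALUE 16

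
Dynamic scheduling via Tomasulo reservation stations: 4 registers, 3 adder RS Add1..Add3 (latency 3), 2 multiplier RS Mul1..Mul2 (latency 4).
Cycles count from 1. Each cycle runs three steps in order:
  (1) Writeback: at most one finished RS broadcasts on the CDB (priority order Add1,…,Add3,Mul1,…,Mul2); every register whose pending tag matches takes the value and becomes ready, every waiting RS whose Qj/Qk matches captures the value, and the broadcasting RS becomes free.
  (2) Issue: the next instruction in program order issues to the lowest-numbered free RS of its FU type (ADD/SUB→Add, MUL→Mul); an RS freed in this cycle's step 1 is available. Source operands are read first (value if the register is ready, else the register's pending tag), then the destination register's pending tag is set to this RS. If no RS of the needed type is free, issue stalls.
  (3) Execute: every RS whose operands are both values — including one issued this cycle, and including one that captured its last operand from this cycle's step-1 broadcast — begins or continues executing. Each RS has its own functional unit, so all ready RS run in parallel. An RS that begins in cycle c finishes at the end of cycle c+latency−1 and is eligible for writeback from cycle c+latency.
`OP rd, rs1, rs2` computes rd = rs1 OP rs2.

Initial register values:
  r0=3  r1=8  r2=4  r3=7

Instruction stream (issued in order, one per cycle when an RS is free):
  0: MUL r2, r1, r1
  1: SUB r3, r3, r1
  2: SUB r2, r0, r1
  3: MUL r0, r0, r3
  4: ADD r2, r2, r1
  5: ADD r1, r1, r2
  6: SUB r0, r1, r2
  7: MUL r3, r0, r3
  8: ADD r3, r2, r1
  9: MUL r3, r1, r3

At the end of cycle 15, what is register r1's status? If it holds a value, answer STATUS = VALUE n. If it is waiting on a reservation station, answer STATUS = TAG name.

c1: issue MUL r2<-Mul1 | r0:3,r1:8,r2:Mul1,r3:7
c2: issue SUB r3<-Add1 | r0:3,r1:8,r2:Mul1,r3:Add1
c3: issue SUB r2<-Add2 | r0:3,r1:8,r2:Add2,r3:Add1
c4: issue MUL r0<-Mul2 | r0:Mul2,r1:8,r2:Add2,r3:Add1
c5: CDB Add1=-1; issue ADD r2<-Add1 | r0:Mul2,r1:8,r2:Add1,r3:-1
c6: CDB Add2=-5; issue ADD r1<-Add2 | r0:Mul2,r1:Add2,r2:Add1,r3:-1
c7: CDB Mul1=64; issue SUB r0<-Add3 | r0:Add3,r1:Add2,r2:Add1,r3:-1
c8: issue MUL r3<-Mul1 | r0:Add3,r1:Add2,r2:Add1,r3:Mul1
c9: CDB Add1=3; issue ADD r3<-Add1 | r0:Add3,r1:Add2,r2:3,r3:Add1
c10: CDB Mul2=-3; issue MUL r3<-Mul2 | r0:Add3,r1:Add2,r2:3,r3:Mul2
c11: - | r0:Add3,r1:Add2,r2:3,r3:Mul2
c12: CDB Add2=11 | r0:Add3,r1:11,r2:3,r3:Mul2
c13: - | r0:Add3,r1:11,r2:3,r3:Mul2
c14: - | r0:Add3,r1:11,r2:3,r3:Mul2
c15: CDB Add1=14 | r0:Add3,r1:11,r2:3,r3:Mul2

STATUS = VALUE 11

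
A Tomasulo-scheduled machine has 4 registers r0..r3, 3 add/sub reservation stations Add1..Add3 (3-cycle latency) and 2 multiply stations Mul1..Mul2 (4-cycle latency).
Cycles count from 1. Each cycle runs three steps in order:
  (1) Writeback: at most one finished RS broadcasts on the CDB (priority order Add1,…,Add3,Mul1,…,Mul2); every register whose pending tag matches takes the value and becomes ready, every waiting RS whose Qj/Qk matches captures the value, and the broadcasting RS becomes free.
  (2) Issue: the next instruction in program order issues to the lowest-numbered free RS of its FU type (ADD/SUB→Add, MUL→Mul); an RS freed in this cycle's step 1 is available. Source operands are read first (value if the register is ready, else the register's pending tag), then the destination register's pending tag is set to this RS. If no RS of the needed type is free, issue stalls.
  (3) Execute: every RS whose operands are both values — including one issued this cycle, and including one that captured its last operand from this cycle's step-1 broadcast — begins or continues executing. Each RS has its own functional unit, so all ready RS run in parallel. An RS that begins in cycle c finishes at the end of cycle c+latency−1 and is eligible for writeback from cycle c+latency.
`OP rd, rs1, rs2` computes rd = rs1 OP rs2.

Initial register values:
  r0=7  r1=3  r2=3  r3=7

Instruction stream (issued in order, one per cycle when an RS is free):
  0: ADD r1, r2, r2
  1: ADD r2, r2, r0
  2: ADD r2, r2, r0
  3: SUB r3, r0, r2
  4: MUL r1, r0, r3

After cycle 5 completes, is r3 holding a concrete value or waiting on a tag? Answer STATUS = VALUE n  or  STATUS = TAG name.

  c1: issue ADD r1<-Add1  regs: r0:7,r1:Add1,r2:3,r3:7
  c2: issue ADD r2<-Add2  regs: r0:7,r1:Add1,r2:Add2,r3:7
  c3: issue ADD r2<-Add3  regs: r0:7,r1:Add1,r2:Add3,r3:7
  c4: CDB Add1=6; issue SUB r3<-Add1  regs: r0:7,r1:6,r2:Add3,r3:Add1
  c5: CDB Add2=10; issue MUL r1<-Mul1  regs: r0:7,r1:Mul1,r2:Add3,r3:Add1

STATUS = TAG Add1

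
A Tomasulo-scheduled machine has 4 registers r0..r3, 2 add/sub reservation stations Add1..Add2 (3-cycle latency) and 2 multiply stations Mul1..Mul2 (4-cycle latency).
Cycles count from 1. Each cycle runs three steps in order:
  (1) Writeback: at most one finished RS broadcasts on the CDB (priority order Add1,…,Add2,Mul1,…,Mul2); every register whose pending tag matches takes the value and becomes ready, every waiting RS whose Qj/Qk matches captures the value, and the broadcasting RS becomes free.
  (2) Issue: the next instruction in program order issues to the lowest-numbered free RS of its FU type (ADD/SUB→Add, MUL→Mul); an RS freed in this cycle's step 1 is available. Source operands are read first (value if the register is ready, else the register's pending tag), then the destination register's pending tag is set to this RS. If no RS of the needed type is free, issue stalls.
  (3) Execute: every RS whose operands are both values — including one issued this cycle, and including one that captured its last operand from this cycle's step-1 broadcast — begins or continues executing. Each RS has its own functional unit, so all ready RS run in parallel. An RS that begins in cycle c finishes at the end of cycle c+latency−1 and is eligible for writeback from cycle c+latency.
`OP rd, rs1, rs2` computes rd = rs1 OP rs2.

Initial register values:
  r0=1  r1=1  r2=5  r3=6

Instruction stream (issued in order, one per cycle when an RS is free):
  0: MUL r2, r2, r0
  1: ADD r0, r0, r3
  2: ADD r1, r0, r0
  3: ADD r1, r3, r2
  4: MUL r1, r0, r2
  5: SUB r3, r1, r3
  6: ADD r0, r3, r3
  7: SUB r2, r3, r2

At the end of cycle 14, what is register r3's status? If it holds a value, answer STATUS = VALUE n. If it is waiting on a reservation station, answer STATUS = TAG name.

STATUS = VALUE 29

cycle 1: issue MUL r2<-Mul1 // r0:1,r1:1,r2:Mul1,r3:6
cycle 2: issue ADD r0<-Add1 // r0:Add1,r1:1,r2:Mul1,r3:6
cycle 3: issue ADD r1<-Add2 // r0:Add1,r1:Add2,r2:Mul1,r3:6
cycle 4: stall // r0:Add1,r1:Add2,r2:Mul1,r3:6
cycle 5: CDB Add1=7; issue ADD r1<-Add1 // r0:7,r1:Add1,r2:Mul1,r3:6
cycle 6: CDB Mul1=5; issue MUL r1<-Mul1 // r0:7,r1:Mul1,r2:5,r3:6
cycle 7: stall // r0:7,r1:Mul1,r2:5,r3:6
cycle 8: CDB Add2=14; issue SUB r3<-Add2 // r0:7,r1:Mul1,r2:5,r3:Add2
cycle 9: CDB Add1=11; issue ADD r0<-Add1 // r0:Add1,r1:Mul1,r2:5,r3:Add2
cycle 10: CDB Mul1=35; stall // r0:Add1,r1:35,r2:5,r3:Add2
cycle 11: stall // r0:Add1,r1:35,r2:5,r3:Add2
cycle 12: stall // r0:Add1,r1:35,r2:5,r3:Add2
cycle 13: CDB Add2=29; issue SUB r2<-Add2 // r0:Add1,r1:35,r2:Add2,r3:29
cycle 14: - // r0:Add1,r1:35,r2:Add2,r3:29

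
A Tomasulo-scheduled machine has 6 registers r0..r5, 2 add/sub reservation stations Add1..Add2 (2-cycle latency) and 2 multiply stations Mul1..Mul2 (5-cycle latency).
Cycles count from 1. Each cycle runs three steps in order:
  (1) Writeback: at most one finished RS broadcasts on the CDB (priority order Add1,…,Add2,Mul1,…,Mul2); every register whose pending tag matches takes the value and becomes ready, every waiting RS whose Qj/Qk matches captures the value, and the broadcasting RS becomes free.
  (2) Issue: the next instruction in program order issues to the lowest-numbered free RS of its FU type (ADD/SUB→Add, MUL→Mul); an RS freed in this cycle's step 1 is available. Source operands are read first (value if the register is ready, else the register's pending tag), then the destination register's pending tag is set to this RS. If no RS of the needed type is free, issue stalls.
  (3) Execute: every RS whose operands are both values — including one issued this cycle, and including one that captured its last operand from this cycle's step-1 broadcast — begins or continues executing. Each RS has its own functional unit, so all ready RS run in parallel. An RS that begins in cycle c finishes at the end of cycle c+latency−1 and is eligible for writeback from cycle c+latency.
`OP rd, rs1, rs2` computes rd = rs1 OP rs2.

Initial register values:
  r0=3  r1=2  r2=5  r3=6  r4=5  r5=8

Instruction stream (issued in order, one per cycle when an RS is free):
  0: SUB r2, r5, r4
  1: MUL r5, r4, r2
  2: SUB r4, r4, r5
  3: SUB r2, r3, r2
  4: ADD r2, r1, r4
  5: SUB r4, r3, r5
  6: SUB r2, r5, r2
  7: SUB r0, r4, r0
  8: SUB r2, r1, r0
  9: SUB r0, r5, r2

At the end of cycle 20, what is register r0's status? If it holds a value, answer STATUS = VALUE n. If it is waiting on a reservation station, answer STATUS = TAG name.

cycle 1: issue SUB r2<-Add1 // r0:3,r1:2,r2:Add1,r3:6,r4:5,r5:8
cycle 2: issue MUL r5<-Mul1 // r0:3,r1:2,r2:Add1,r3:6,r4:5,r5:Mul1
cycle 3: CDB Add1=3; issue SUB r4<-Add1 // r0:3,r1:2,r2:3,r3:6,r4:Add1,r5:Mul1
cycle 4: issue SUB r2<-Add2 // r0:3,r1:2,r2:Add2,r3:6,r4:Add1,r5:Mul1
cycle 5: stall // r0:3,r1:2,r2:Add2,r3:6,r4:Add1,r5:Mul1
cycle 6: CDB Add2=3; issue ADD r2<-Add2 // r0:3,r1:2,r2:Add2,r3:6,r4:Add1,r5:Mul1
cycle 7: stall // r0:3,r1:2,r2:Add2,r3:6,r4:Add1,r5:Mul1
cycle 8: CDB Mul1=15; stall // r0:3,r1:2,r2:Add2,r3:6,r4:Add1,r5:15
cycle 9: stall // r0:3,r1:2,r2:Add2,r3:6,r4:Add1,r5:15
cycle 10: CDB Add1=-10; issue SUB r4<-Add1 // r0:3,r1:2,r2:Add2,r3:6,r4:Add1,r5:15
cycle 11: stall // r0:3,r1:2,r2:Add2,r3:6,r4:Add1,r5:15
cycle 12: CDB Add1=-9; issue SUB r2<-Add1 // r0:3,r1:2,r2:Add1,r3:6,r4:-9,r5:15
cycle 13: CDB Add2=-8; issue SUB r0<-Add2 // r0:Add2,r1:2,r2:Add1,r3:6,r4:-9,r5:15
cycle 14: stall // r0:Add2,r1:2,r2:Add1,r3:6,r4:-9,r5:15
cycle 15: CDB Add1=23; issue SUB r2<-Add1 // r0:Add2,r1:2,r2:Add1,r3:6,r4:-9,r5:15
cycle 16: CDB Add2=-12; issue SUB r0<-Add2 // r0:Add2,r1:2,r2:Add1,r3:6,r4:-9,r5:15
cycle 17: - // r0:Add2,r1:2,r2:Add1,r3:6,r4:-9,r5:15
cycle 18: CDB Add1=14 // r0:Add2,r1:2,r2:14,r3:6,r4:-9,r5:15
cycle 19: - // r0:Add2,r1:2,r2:14,r3:6,r4:-9,r5:15
cycle 20: CDB Add2=1 // r0:1,r1:2,r2:14,r3:6,r4:-9,r5:15

STATUS = VALUE 1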